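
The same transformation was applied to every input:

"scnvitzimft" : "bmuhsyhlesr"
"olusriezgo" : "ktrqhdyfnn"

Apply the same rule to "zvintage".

uhmszfdy

What's happening: move the first character to the end, then shift every letter 1 place backward in the alphabet (wrapping around).
For "zvintage", step one produces "vintagez"; step two turns that into "uhmszfdy".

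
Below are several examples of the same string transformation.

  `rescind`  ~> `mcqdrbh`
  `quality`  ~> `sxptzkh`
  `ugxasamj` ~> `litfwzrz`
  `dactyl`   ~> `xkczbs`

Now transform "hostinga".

What's happening: move the last 2 characters to the front (rotate right by 2), then shift every letter 1 place backward in the alphabet (wrapping around).
Working it through for "hostinga": intermediate "gahostin", final "fzgnrshm".

fzgnrshm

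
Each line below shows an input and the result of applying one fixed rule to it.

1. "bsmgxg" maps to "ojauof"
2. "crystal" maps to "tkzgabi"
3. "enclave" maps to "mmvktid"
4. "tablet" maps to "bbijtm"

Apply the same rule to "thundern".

vbpcvlmz

Looking at the pairs, the operation is to shift every letter 8 places forward in the alphabet (wrapping around), then move the last character to the front.
Working it through for "thundern": intermediate "bpcvlmzv", final "vbpcvlmz".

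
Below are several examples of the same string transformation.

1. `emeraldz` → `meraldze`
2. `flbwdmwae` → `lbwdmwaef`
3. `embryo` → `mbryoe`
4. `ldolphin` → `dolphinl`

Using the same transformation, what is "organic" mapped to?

rganico

What's happening: move the first character to the end.
Doing the same to "organic": "rganico".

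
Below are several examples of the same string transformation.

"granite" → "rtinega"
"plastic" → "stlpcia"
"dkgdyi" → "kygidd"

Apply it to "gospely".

The transformation: sort the characters into reverse alphabetical order, then swap each adjacent pair of characters (1↔2, 3↔4, ...).
Working it through for "gospely": intermediate "yspolge", final "syopgle".
(Check on "dkgdyi": → "ykigdd" → "kygidd" ✓)

syopgle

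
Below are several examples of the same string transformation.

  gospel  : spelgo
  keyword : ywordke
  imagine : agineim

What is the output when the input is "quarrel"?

arrelqu

Each output is the input with this applied: move the first 2 characters to the end (rotate left by 2).
So "quarrel" becomes "arrelqu".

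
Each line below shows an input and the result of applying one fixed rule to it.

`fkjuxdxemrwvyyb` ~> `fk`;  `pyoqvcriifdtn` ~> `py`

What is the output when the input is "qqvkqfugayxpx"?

qq

The pattern: keep only the first 2 characters.
Doing the same to "qqvkqfugayxpx": "qq".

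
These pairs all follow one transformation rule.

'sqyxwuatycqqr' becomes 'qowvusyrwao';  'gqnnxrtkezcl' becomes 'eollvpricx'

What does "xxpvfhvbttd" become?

vvntdftzr

Looking at the pairs, the operation is to delete the last 2 characters, then shift every letter 2 places backward in the alphabet (wrapping around).
Starting from "xxpvfhvbttd": after the first operation, "xxpvfhvbt"; after the second, "vvntdftzr".
(Check on "gqnnxrtkezcl": → "gqnnxrtkez" → "eollvpricx" ✓)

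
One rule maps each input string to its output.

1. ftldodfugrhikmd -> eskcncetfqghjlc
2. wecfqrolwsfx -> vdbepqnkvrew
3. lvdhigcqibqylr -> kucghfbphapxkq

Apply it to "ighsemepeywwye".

What's happening: shift every letter 1 place backward in the alphabet (wrapping around).
Doing the same to "ighsemepeywwye": "hfgrdldodxvvxd".

hfgrdldodxvvxd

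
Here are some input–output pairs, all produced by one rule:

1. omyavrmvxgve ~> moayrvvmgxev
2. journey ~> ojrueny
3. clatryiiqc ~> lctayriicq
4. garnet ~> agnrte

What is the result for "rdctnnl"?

drtcnnl

The rule is to swap each adjacent pair of characters (1↔2, 3↔4, ...).
Applying that to "rdctnnl" gives "drtcnnl".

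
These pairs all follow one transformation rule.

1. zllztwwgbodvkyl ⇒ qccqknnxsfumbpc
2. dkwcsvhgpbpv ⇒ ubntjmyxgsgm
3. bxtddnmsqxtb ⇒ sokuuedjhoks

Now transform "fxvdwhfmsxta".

womunywdjokr

What's happening: shift every letter 9 places backward in the alphabet (wrapping around).
On "fxvdwhfmsxta" that produces "womunywdjokr".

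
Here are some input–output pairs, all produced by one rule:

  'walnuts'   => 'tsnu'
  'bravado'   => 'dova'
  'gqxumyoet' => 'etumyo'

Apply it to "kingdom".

omgd

The pattern: delete the first 3 characters, then move the last 2 characters to the front (rotate right by 2).
For "kingdom", step one produces "gdom"; step two turns that into "omgd".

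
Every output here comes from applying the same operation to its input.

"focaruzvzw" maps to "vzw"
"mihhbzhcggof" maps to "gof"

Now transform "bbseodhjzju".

zju

In each case the input is transformed by: keep only the last 3 characters.
"bbseodhjzju" → "zju".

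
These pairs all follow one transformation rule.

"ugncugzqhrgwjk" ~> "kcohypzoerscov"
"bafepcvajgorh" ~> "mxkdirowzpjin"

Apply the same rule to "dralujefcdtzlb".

The transformation: move the first 3 characters to the end (rotate left by 3), then shift every letter 8 places forward in the alphabet (wrapping around).
On "dralujefcdtzlb": the first step gives "lujefcdtzlbdra", and the second then gives "tcrmnklbhtjlzi".

tcrmnklbhtjlzi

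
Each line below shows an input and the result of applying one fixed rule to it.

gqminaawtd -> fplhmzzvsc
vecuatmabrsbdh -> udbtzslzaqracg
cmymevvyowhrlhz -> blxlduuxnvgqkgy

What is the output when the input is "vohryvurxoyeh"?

ungqxutqwnxdg

Rule — shift every letter 1 place backward in the alphabet (wrapping around).
On "vohryvurxoyeh" that produces "ungqxutqwnxdg".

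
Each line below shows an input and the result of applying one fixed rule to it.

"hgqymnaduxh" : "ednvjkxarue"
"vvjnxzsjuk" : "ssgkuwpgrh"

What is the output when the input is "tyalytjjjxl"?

qvxivqgggui

Rule — shift every letter 3 places backward in the alphabet (wrapping around).
"tyalytjjjxl" → "qvxivqgggui".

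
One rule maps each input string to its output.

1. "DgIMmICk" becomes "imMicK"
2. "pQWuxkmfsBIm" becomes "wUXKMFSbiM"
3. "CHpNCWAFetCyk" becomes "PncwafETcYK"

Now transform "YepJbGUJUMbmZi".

Each output is the input with this applied: delete the first 2 characters, then flip the case of every letter.
On "YepJbGUJUMbmZi": the first step gives "pJbGUJUMbmZi", and the second then gives "PjBgujumBMzI".
(Check on "CHpNCWAFetCyk": → "pNCWAFetCyk" → "PncwafETcYK" ✓)

PjBgujumBMzI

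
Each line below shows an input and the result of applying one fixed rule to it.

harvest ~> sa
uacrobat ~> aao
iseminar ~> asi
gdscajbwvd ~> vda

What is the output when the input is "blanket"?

Rule — move the last 3 characters to the front (rotate right by 3), then keep one character in every 3, starting at position 2 (positions 2nd, 5th, 8th, ...).
On "blanket": the first step gives "ketblan", and the second then gives "el".

el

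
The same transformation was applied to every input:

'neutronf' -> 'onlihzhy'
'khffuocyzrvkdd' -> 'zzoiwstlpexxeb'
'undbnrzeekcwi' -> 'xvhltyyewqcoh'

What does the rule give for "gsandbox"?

In each case the input is transformed by: move the first 2 characters to the end (rotate left by 2), then shift every letter 6 places backward in the alphabet (wrapping around).
Applying both steps to "gsandbox": "andboxgs", then "uhxviram".

uhxviram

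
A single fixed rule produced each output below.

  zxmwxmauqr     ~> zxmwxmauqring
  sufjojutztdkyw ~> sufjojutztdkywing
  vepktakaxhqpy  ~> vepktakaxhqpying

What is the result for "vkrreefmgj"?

vkrreefmgjing

Each output is the input with this applied: append "ing".
On "vkrreefmgj" that produces "vkrreefmgjing".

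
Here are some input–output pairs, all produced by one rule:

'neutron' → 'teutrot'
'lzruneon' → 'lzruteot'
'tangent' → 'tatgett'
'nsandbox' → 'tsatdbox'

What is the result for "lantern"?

In each case the input is transformed by: replace every "n" with "t".
Doing the same to "lantern": "lattert".

lattert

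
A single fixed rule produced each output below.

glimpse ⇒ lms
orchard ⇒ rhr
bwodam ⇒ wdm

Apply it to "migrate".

Each output is the input with this applied: keep every other character starting from the second (positions 2nd, 4th, 6th, ...).
So "migrate" becomes "irt".

irt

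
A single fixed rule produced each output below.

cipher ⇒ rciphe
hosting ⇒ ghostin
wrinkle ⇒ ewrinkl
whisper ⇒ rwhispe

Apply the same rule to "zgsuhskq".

The pattern: move the last character to the front.
So "zgsuhskq" becomes "qzgsuhsk".

qzgsuhsk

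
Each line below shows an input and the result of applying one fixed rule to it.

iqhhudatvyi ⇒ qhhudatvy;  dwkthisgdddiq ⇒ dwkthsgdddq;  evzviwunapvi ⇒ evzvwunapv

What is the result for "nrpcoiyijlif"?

In each case the input is transformed by: remove every "i".
"nrpcoiyijlif" → "nrpcoyjlf".

nrpcoyjlf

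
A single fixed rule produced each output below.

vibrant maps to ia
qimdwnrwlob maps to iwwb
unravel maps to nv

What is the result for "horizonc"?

ozc

The rule is to keep one character in every 3, starting at position 2 (positions 2nd, 5th, 8th, ...).
Doing the same to "horizonc": "ozc".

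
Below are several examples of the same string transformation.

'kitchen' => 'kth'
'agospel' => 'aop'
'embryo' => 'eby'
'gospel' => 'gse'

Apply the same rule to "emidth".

eit

Each output is the input with this applied: swap each adjacent pair of characters (1↔2, 3↔4, ...), then keep every other character starting from the second (positions 2nd, 4th, 6th, ...).
For "emidth", step one produces "mediht"; step two turns that into "eit".
(Check on "gospel": → "ogpsle" → "gse" ✓)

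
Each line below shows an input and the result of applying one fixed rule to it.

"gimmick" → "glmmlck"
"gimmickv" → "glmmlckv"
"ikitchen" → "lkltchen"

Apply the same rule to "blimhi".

Rule — replace every "i" with "l".
For "blimhi" the result is "bllmhl".

bllmhl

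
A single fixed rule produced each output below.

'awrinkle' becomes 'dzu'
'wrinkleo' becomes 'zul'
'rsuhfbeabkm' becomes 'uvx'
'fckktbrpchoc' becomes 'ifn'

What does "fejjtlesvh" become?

Rule — shift every letter 3 places forward in the alphabet (wrapping around), then keep only the first 3 characters.
For "fejjtlesvh", step one produces "ihmmwohvyk"; step two turns that into "ihm".

ihm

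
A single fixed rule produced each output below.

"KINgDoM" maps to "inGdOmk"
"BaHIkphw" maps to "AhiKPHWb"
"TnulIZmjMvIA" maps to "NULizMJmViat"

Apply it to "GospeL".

The rule is to flip the case of every letter, then move the first character to the end.
For "GospeL", step one produces "gOSPEl"; step two turns that into "OSPElg".
(Check on "KINgDoM": → "kinGdOm" → "inGdOmk" ✓)

OSPElg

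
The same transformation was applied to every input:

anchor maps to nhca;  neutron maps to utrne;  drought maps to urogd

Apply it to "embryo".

The pattern: delete the last 2 characters, then sort the characters into reverse alphabetical order.
Working it through for "embryo": intermediate "embr", final "rmeb".
(Check on "anchor": → "anch" → "nhca" ✓)

rmeb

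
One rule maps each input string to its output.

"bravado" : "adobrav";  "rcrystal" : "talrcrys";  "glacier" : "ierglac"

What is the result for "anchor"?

horanc

Each output is the input with this applied: move the last 3 characters to the front (rotate right by 3).
So "anchor" becomes "horanc".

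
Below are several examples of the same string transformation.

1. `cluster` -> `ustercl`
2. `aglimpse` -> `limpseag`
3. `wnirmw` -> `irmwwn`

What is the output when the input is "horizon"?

rizonho

The transformation: move the first 2 characters to the end (rotate left by 2).
Doing the same to "horizon": "rizonho".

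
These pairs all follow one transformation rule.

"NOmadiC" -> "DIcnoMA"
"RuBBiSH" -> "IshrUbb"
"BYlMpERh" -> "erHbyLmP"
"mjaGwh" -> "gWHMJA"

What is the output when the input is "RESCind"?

INDresc

Looking at the pairs, the operation is to move the last 3 characters to the front (rotate right by 3), then flip the case of every letter.
Starting from "RESCind": after the first operation, "indRESC"; after the second, "INDresc".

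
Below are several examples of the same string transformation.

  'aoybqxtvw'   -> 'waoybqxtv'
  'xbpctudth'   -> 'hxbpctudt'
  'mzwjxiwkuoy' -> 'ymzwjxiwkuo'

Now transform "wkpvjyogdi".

iwkpvjyogd

Each output is the input with this applied: move the last character to the front.
Applying that to "wkpvjyogdi" gives "iwkpvjyogd".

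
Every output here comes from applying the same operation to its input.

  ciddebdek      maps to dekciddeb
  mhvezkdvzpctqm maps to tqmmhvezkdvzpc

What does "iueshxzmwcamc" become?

What's happening: move the last 3 characters to the front (rotate right by 3).
So "iueshxzmwcamc" becomes "amciueshxzmwc".

amciueshxzmwc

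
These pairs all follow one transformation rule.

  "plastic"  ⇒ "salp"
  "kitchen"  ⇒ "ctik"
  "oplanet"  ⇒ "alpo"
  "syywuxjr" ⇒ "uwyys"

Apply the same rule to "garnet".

rag

The transformation: reverse the string, then delete the first 3 characters.
Applying that to "garnet" gives "rag".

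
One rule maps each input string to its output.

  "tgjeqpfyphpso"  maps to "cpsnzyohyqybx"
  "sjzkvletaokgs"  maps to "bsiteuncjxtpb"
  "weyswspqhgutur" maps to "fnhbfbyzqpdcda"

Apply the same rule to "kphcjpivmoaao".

The pattern: shift every letter 9 places forward in the alphabet (wrapping around).
For "kphcjpivmoaao" the result is "tyqlsyrevxjjx".

tyqlsyrevxjjx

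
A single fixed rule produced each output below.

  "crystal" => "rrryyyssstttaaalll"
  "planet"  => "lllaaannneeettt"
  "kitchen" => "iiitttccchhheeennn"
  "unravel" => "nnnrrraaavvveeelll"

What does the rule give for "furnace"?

uuurrrnnnaaaccceee

What's happening: repeat every character 3 times, then delete the first 3 characters.
Doing the same to "furnace": "uuurrrnnnaaaccceee".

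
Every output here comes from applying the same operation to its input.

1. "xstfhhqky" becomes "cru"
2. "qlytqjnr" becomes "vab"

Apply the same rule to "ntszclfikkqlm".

dmsa

The pattern: keep one character in every 3, starting at position 2 (positions 2nd, 5th, 8th, ...), then shift every letter 10 places forward in the alphabet (wrapping around).
On "ntszclfikkqlm": the first step gives "tciq", and the second then gives "dmsa".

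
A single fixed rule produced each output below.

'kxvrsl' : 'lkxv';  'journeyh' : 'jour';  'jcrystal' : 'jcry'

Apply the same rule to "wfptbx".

xwfp

Rule — swap the front and back halves of the string, then keep only the last 4 characters.
Working it through for "wfptbx": intermediate "tbxwfp", final "xwfp".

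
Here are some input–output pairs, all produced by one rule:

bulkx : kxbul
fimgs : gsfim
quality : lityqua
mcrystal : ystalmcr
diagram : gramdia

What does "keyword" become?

wordkey

In each case the input is transformed by: move the first 3 characters to the end (rotate left by 3).
Applying that to "keyword" gives "wordkey".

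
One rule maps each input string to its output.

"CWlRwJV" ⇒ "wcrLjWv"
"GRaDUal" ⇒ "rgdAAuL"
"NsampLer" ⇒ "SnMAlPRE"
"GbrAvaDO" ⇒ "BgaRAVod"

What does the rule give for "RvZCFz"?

The rule is to swap each adjacent pair of characters (1↔2, 3↔4, ...), then flip the case of every letter.
Applying both steps to "RvZCFz": "vRCZzF", then "VrczZf".
(Check on "CWlRwJV": → "WCRlJwV" → "wcrLjWv" ✓)

VrczZf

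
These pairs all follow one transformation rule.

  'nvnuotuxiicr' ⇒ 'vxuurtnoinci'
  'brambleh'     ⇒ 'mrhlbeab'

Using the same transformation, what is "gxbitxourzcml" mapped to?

xzuxrtmoilcgb

Rule — sort the characters into reverse alphabetical order, then swap each adjacent pair of characters (1↔2, 3↔4, ...).
Working it through for "gxbitxourzcml": intermediate "zxxutromligcb", final "xzuxrtmoilcgb".
(Check on "brambleh": → "rmlhebba" → "mrhlbeab" ✓)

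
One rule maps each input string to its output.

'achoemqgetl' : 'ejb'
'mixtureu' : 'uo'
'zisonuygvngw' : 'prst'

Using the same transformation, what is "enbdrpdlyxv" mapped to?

ymv

Looking at the pairs, the operation is to keep one character in every 3, starting at position 3 (positions 3rd, 6th, 9th, ...), then shift every letter 3 places backward in the alphabet (wrapping around).
On "enbdrpdlyxv": the first step gives "bpy", and the second then gives "ymv".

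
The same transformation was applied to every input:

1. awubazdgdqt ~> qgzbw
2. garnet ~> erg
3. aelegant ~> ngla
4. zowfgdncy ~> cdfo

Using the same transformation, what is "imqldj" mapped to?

dqi

Each output is the input with this applied: reverse the string, then keep every other character starting from the second (positions 2nd, 4th, 6th, ...).
Working it through for "imqldj": intermediate "jdlqmi", final "dqi".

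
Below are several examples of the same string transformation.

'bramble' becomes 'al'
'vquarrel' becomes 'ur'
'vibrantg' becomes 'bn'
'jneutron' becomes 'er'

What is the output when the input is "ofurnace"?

ua

Each output is the input with this applied: keep one character in every 3, starting at position 3 (positions 3rd, 6th, 9th, ...).
Doing the same to "ofurnace": "ua".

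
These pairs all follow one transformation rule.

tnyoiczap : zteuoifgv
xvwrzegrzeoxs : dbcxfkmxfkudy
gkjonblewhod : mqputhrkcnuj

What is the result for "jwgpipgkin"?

The rule is to shift every letter 6 places forward in the alphabet (wrapping around).
Doing the same to "jwgpipgkin": "pcmvovmqot".

pcmvovmqot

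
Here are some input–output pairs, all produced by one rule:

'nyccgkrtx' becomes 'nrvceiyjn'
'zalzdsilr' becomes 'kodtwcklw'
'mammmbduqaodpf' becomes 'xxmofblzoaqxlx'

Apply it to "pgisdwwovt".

dohhzgeart

The rule is to move the first 3 characters to the end (rotate left by 3), then shift every letter 11 places forward in the alphabet (wrapping around).
Starting from "pgisdwwovt": after the first operation, "sdwwovtpgi"; after the second, "dohhzgeart".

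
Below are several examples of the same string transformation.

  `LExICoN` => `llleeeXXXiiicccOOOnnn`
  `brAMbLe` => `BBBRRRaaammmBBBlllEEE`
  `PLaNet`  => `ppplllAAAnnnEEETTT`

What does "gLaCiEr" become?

The pattern: flip the case of every letter, then repeat every character 3 times.
Starting from "gLaCiEr": after the first operation, "GlAcIeR"; after the second, "GGGlllAAAcccIIIeeeRRR".

GGGlllAAAcccIIIeeeRRR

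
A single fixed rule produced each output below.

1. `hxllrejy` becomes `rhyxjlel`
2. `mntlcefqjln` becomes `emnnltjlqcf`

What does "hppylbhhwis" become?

bhspipwyhlh

Each output is the input with this applied: take characters alternately from the front and the back (1st, last, 2nd, 2nd-last, ...), then move the last character to the front.
On "hppylbhhwis" that produces "bhspipwyhlh".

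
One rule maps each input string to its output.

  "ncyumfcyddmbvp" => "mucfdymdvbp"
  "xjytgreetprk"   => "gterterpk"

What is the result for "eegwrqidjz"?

Looking at the pairs, the operation is to delete the first 3 characters, then swap each adjacent pair of characters (1↔2, 3↔4, ...).
For "eegwrqidjz", step one produces "wrqidjz"; step two turns that into "rwiqjdz".

rwiqjdz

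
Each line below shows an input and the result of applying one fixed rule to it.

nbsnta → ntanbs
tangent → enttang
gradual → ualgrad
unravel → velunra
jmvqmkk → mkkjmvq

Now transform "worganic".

nicworga

Rule — move the last 3 characters to the front (rotate right by 3).
Applying that to "worganic" gives "nicworga".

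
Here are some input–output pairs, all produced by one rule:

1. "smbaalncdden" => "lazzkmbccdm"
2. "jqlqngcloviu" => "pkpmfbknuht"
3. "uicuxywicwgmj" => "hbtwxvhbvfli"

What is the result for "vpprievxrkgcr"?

The pattern: shift every letter 1 place backward in the alphabet (wrapping around), then delete the first character.
Applying both steps to "vpprievxrkgcr": "uooqhduwqjfbq", then "ooqhduwqjfbq".

ooqhduwqjfbq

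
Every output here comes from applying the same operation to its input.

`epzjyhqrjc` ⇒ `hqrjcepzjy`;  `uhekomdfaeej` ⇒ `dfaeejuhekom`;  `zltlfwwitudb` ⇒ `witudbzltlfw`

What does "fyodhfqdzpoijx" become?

What's happening: swap the front and back halves of the string.
Applying that to "fyodhfqdzpoijx" gives "dzpoijxfyodhfq".

dzpoijxfyodhfq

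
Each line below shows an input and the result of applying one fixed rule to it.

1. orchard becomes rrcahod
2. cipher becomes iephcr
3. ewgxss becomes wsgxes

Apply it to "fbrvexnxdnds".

Each output is the input with this applied: take characters alternately from the front and the back (1st, last, 2nd, 2nd-last, ...), then move the first 2 characters to the end (rotate left by 2).
For "fbrvexnxdnds", step one produces "fsbdrnvdexxn"; step two turns that into "bdrnvdexxnfs".
(Check on "ewgxss": → "eswsgx" → "wsgxes" ✓)

bdrnvdexxnfs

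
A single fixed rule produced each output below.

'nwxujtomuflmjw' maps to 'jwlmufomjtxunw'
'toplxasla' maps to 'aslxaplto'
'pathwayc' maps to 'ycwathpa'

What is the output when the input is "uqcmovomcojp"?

jpcoomovcmuq

The pattern: swap each adjacent pair of characters (1↔2, 3↔4, ...), then reverse the string.
"uqcmovomcojp" → "qumcvomoocpj" → "jpcoomovcmuq".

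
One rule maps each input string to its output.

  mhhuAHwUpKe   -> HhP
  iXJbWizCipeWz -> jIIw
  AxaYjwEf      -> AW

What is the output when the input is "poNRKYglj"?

nyJ

Looking at the pairs, the operation is to flip the case of every letter, then keep one character in every 3, starting at position 3 (positions 3rd, 6th, 9th, ...).
On "poNRKYglj": the first step gives "POnrkyGLJ", and the second then gives "nyJ".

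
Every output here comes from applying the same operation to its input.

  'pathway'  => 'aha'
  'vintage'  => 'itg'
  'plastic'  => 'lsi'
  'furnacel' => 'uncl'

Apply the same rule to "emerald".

mrl

In each case the input is transformed by: keep every other character starting from the second (positions 2nd, 4th, 6th, ...).
Applying that to "emerald" gives "mrl".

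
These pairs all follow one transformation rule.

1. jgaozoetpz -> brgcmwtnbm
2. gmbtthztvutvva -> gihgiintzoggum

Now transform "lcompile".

cvyrypbz

What's happening: shift every letter 13 places forward in the alphabet (wrapping around) — i.e. ROT13, then swap the front and back halves of the string.
For "lcompile", step one produces "ypbzcvyr"; step two turns that into "cvyrypbz".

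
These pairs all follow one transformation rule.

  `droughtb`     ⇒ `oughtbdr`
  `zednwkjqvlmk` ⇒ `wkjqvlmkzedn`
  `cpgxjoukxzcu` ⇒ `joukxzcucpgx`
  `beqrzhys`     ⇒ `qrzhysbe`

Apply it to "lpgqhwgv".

gqhwgvlp

Each output is the input with this applied: swap the front and back halves of the string, then move the last 2 characters to the front (rotate right by 2).
On "lpgqhwgv": the first step gives "hwgvlpgq", and the second then gives "gqhwgvlp".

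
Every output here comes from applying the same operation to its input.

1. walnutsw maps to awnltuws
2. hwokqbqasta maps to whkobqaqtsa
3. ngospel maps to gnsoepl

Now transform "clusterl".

lcsuetlr

Looking at the pairs, the operation is to swap each adjacent pair of characters (1↔2, 3↔4, ...).
On "clusterl" that produces "lcsuetlr".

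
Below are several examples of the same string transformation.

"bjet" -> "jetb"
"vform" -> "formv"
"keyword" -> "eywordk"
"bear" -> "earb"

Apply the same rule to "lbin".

The pattern: move the first character to the end.
"lbin" → "binl".

binl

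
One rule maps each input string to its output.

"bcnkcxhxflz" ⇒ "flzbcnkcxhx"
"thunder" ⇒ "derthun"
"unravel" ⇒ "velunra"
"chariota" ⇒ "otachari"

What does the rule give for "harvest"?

The transformation: move the last 3 characters to the front (rotate right by 3).
For "harvest" the result is "estharv".

estharv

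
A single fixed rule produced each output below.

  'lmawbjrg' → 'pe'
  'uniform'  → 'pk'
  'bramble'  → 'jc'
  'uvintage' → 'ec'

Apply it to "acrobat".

Rule — shift every letter 2 places backward in the alphabet (wrapping around), then keep only the last 2 characters.
"acrobat" → "yapmzyr" → "yr".
(Check on "uniform": → "slgdmpk" → "pk" ✓)

yr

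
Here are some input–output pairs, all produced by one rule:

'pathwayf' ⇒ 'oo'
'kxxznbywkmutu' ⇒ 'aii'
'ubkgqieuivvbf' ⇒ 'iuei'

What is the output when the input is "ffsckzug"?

iu

What's happening: shift every letter 12 places backward in the alphabet (wrapping around), then keep only the vowels.
Starting from "ffsckzug": after the first operation, "ttgqyniu"; after the second, "iu".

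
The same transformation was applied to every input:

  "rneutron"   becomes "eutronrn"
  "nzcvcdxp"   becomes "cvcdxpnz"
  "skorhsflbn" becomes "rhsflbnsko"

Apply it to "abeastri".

Looking at the pairs, the operation is to swap the front and back halves of the string, then move the last 2 characters to the front (rotate right by 2).
For "abeastri", step one produces "striabea"; step two turns that into "eastriab".

eastriab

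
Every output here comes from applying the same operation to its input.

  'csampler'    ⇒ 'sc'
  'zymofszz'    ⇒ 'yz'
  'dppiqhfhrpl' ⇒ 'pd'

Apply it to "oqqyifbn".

qo

Rule — reverse the string, then keep only the last 2 characters.
"oqqyifbn" → "nbfiyqqo" → "qo".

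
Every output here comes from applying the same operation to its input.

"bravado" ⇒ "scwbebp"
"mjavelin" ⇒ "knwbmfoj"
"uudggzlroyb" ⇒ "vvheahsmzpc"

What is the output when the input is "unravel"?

ovbsfwm

What's happening: shift every letter 1 place forward in the alphabet (wrapping around), then swap each adjacent pair of characters (1↔2, 3↔4, ...).
Working it through for "unravel": intermediate "vosbwfm", final "ovbsfwm".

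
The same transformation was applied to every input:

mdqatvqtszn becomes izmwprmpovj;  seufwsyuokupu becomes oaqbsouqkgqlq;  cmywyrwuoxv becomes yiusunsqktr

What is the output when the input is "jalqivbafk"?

fwhmerxwbg

Looking at the pairs, the operation is to shift every letter 4 places backward in the alphabet (wrapping around).
For "jalqivbafk" the result is "fwhmerxwbg".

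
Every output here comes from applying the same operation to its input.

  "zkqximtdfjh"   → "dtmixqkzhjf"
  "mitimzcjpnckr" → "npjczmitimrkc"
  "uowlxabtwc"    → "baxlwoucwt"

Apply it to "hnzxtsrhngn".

The pattern: reverse the string, then move the first 3 characters to the end (rotate left by 3).
Applying both steps to "hnzxtsrhngn": "ngnhrstxznh", then "hrstxznhngn".

hrstxznhngn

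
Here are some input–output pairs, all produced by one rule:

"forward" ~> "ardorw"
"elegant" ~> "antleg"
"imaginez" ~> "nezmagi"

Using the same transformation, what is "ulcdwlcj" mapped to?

lcjlcdw

What's happening: delete the first character, then move the last 3 characters to the front (rotate right by 3).
On "ulcdwlcj": the first step gives "lcdwlcj", and the second then gives "lcjlcdw".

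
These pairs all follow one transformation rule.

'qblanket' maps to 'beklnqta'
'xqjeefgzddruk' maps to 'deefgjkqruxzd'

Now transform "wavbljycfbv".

bbcfjlvvwya

The rule is to sort the characters into alphabetical order, then move the first character to the end.
"wavbljycfbv" → "abbcfjlvvwy" → "bbcfjlvvwya".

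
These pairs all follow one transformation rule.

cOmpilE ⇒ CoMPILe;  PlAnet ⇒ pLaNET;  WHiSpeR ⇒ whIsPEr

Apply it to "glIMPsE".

GLimpSe

The rule is to flip the case of every letter.
Doing the same to "glIMPsE": "GLimpSe".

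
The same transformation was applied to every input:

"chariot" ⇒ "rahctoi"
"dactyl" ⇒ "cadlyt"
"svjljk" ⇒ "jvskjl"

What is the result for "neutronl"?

What's happening: reverse the string, then move the first 3 characters to the end (rotate left by 3).
"neutronl" → "lnortuen" → "rtuenlno".

rtuenlno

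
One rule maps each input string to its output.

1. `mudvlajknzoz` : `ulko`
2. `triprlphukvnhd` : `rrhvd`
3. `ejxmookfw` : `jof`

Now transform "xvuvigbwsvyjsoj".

viwyo

Looking at the pairs, the operation is to keep one character in every 3, starting at position 2 (positions 2nd, 5th, 8th, ...).
"xvuvigbwsvyjsoj" → "viwyo".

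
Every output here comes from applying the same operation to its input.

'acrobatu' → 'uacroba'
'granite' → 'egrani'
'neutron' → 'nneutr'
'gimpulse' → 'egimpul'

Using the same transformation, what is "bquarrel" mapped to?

Each output is the input with this applied: move the last 2 characters to the front (rotate right by 2), then delete the first character.
Working it through for "bquarrel": intermediate "elbquarr", final "lbquarr".

lbquarr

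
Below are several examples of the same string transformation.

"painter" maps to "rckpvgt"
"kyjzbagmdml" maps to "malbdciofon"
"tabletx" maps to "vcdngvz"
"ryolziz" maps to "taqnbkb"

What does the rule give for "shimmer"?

ujkoogt

What's happening: shift every letter 2 places forward in the alphabet (wrapping around).
For "shimmer" the result is "ujkoogt".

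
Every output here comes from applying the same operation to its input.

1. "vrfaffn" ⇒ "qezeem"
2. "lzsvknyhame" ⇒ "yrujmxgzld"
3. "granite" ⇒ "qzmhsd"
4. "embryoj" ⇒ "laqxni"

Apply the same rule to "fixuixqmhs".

hwthwplgr

The rule is to shift every letter 1 place backward in the alphabet (wrapping around), then delete the first character.
On "fixuixqmhs" that produces "hwthwplgr".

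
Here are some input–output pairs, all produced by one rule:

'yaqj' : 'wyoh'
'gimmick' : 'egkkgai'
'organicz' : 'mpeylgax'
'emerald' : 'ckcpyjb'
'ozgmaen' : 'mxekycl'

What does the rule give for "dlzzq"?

Each output is the input with this applied: shift every letter 2 places backward in the alphabet (wrapping around).
Doing the same to "dlzzq": "bjxxo".

bjxxo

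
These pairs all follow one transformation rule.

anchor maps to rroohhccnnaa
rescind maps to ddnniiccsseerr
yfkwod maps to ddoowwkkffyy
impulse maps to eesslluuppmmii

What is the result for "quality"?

Rule — double every character, then reverse the string.
"quality" → "qquuaalliittyy" → "yyttiillaauuqq".

yyttiillaauuqq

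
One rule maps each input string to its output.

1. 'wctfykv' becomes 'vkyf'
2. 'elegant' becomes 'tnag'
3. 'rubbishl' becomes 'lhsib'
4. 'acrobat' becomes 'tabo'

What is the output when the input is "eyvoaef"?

feao

What's happening: reverse the string, then delete the last 3 characters.
Starting from "eyvoaef": after the first operation, "feaovye"; after the second, "feao".
(Check on "elegant": → "tnagele" → "tnag" ✓)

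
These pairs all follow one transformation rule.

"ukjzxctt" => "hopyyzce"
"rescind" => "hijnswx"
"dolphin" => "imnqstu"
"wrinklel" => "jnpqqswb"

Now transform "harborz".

Looking at the pairs, the operation is to sort the characters into alphabetical order, then shift every letter 5 places forward in the alphabet (wrapping around).
"harborz" → "abhorrz" → "fgmtwwe".

fgmtwwe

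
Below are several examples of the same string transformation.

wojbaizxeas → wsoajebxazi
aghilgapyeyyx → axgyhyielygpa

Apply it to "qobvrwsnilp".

qpolbivnrsw

The rule is to take characters alternately from the front and the back (1st, last, 2nd, 2nd-last, ...).
On "qobvrwsnilp" that produces "qpolbivnrsw".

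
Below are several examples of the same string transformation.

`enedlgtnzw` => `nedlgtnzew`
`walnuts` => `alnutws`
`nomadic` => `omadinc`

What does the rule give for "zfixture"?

Each output is the input with this applied: swap the first and last characters, then move the first character to the end.
Doing the same to "zfixture": "fixturze".

fixturze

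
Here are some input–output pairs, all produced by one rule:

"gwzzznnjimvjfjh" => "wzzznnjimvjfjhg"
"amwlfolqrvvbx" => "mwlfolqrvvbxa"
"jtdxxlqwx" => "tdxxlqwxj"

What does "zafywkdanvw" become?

The transformation: move the first character to the end.
For "zafywkdanvw" the result is "afywkdanvwz".

afywkdanvwz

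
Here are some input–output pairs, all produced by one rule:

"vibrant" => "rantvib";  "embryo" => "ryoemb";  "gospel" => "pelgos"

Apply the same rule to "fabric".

Rule — move the first 3 characters to the end (rotate left by 3).
"fabric" → "ricfab".

ricfab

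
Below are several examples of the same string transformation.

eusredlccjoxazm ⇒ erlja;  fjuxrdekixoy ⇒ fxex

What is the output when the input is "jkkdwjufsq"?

The pattern: keep one character in every 3, starting at position 1 (positions 1st, 4th, 7th, ...).
On "jkkdwjufsq" that produces "jduq".

jduq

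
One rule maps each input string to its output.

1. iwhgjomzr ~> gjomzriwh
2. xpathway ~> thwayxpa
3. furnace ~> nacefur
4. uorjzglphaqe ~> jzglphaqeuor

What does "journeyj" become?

rneyjjou

The transformation: move the first 3 characters to the end (rotate left by 3).
For "journeyj" the result is "rneyjjou".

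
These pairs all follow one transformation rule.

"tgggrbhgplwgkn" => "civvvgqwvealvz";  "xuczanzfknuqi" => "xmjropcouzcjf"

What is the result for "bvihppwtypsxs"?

hqkxweelinehm

Each output is the input with this applied: move the last character to the front, then shift every letter 11 places backward in the alphabet (wrapping around).
On "bvihppwtypsxs": the first step gives "sbvihppwtypsx", and the second then gives "hqkxweelinehm".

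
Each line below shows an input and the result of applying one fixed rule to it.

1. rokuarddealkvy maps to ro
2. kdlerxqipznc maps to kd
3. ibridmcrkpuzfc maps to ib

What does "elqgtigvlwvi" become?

el

Looking at the pairs, the operation is to keep only the first 2 characters.
On "elqgtigvlwvi" that produces "el".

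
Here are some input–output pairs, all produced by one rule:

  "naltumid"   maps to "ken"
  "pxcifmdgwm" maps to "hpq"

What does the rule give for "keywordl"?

Each output is the input with this applied: keep one character in every 3, starting at position 2 (positions 2nd, 5th, 8th, ...), then shift every letter 10 places forward in the alphabet (wrapping around).
"keywordl" → "eol" → "oyv".

oyv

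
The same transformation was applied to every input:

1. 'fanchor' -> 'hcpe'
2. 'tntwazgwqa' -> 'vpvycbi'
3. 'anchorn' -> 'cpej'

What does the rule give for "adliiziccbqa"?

cfnkkbkee

Looking at the pairs, the operation is to delete the last 3 characters, then shift every letter 2 places forward in the alphabet (wrapping around).
"adliiziccbqa" → "adliizicc" → "cfnkkbkee".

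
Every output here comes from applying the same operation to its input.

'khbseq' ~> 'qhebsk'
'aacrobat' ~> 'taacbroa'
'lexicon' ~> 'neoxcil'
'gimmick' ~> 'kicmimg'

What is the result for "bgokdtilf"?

Each output is the input with this applied: take characters alternately from the front and the back (1st, last, 2nd, 2nd-last, ...), then move the first character to the end.
So "bgokdtilf" becomes "fgloiktdb".

fgloiktdb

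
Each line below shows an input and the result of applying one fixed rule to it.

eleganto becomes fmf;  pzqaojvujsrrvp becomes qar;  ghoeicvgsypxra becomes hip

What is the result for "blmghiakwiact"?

What's happening: shift every letter 1 place forward in the alphabet (wrapping around), then keep only the first 3 characters.
On "blmghiakwiact": the first step gives "cmnhijblxjbdu", and the second then gives "cmn".

cmn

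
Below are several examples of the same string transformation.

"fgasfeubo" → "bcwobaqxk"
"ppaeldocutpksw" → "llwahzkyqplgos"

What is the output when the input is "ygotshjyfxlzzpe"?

In each case the input is transformed by: shift every letter 4 places backward in the alphabet (wrapping around).
On "ygotshjyfxlzzpe" that produces "uckpodfubthvvla".

uckpodfubthvvla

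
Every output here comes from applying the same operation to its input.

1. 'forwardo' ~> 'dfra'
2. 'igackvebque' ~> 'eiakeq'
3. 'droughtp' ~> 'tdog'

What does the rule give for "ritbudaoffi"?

What's happening: keep every other character starting from the first (positions 1st, 3rd, 5th, ...), then move the last character to the front.
Applying both steps to "ritbudaoffi": "rtuafi", then "irtuaf".

irtuaf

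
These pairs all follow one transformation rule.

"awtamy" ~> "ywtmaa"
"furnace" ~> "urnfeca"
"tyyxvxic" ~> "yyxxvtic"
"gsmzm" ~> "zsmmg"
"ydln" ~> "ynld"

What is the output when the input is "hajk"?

The rule is to sort the characters into reverse alphabetical order.
"hajk" → "kjha".

kjha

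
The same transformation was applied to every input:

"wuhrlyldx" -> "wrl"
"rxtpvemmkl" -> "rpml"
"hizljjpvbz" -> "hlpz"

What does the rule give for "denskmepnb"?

Rule — keep one character in every 3, starting at position 1 (positions 1st, 4th, 7th, ...).
Applying that to "denskmepnb" gives "dseb".

dseb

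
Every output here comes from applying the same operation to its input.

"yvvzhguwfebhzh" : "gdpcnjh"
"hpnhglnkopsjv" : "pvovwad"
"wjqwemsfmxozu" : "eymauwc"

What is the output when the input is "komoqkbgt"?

In each case the input is transformed by: keep every other character starting from the first (positions 1st, 3rd, 5th, ...), then shift every letter 8 places forward in the alphabet (wrapping around).
For "komoqkbgt", step one produces "kmqbt"; step two turns that into "suyjb".

suyjb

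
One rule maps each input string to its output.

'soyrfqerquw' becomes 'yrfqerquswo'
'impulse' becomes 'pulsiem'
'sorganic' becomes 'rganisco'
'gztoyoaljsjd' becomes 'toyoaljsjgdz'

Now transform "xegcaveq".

gcavexqe

The transformation: swap the first and last characters, then move the first 2 characters to the end (rotate left by 2).
Applying both steps to "xegcaveq": "qegcavex", then "gcavexqe".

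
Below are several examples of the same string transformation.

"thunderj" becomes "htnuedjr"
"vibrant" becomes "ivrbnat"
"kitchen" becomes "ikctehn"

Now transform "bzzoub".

Each output is the input with this applied: swap each adjacent pair of characters (1↔2, 3↔4, ...).
For "bzzoub" the result is "zbozbu".

zbozbu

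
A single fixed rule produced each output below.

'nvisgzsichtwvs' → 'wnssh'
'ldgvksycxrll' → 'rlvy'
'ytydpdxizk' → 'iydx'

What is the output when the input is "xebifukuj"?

Looking at the pairs, the operation is to move the last 3 characters to the front (rotate right by 3), then keep one character in every 3, starting at position 1 (positions 1st, 4th, 7th, ...).
On "xebifukuj": the first step gives "kujxebifu", and the second then gives "kxi".
(Check on "nvisgzsichtwvs": → "wvsnvisgzsicht" → "wnssh" ✓)

kxi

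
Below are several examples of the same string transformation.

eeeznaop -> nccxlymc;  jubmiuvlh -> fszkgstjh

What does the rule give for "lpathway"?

wnyrfuyj

Rule — swap the first and last characters, then shift every letter 2 places backward in the alphabet (wrapping around).
"lpathway" → "ypathwal" → "wnyrfuyj".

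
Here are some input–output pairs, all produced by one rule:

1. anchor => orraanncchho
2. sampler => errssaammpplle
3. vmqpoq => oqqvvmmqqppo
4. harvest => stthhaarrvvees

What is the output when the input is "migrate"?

teemmiiggrraat

Looking at the pairs, the operation is to double every character, then move the last 3 characters to the front (rotate right by 3).
Applying both steps to "migrate": "mmiiggrraattee", then "teemmiiggrraat".
(Check on "anchor": → "aanncchhoorr" → "orraanncchho" ✓)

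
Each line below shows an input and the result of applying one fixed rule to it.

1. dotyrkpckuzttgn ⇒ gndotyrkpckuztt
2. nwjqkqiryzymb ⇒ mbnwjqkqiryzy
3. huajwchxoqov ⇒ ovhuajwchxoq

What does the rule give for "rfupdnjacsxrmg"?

In each case the input is transformed by: move the last 2 characters to the front (rotate right by 2).
Doing the same to "rfupdnjacsxrmg": "mgrfupdnjacsxr".

mgrfupdnjacsxr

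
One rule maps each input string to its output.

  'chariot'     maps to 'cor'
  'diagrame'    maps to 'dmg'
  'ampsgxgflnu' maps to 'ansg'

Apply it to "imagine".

ing

Each output is the input with this applied: take characters alternately from the front and the back (1st, last, 2nd, 2nd-last, ...), then keep one character in every 3, starting at position 1 (positions 1st, 4th, 7th, ...).
On "imagine": the first step gives "iemnaig", and the second then gives "ing".
(Check on "chariot": → "cthoair" → "cor" ✓)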